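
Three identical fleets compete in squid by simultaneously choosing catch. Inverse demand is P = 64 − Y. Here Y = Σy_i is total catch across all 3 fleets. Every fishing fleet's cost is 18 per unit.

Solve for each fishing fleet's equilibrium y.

A representative fishing fleet's profit is π_i = y_i(64 − Y) − 18y_i, with Y = y_i + Σ_{j≠i} y_j.
First-order condition: 46 − 2y_i − Σ_{j≠i} y_j = 0.
Imposing symmetry (y_j = y for all j) turns Σ_{j≠i} y_j into 2y, so 46 = 4y and y = 11.5.

11.5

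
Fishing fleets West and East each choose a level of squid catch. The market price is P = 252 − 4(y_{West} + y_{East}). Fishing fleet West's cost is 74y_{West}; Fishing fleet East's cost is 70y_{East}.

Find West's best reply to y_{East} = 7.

Fishing fleet West's profit: π = y_{West}(252 − 4(y_{West} + y_{East})) − 74y_{West}.
∂π/∂y_{West} = 178 − 8y_{West} − 4y_{East} = 0, so y_{West} = 22.25 − 0.5y_{East}.
At y_{East} = 7: y_{West} = 22.25 − 0.5·7 = 18.75.

18.75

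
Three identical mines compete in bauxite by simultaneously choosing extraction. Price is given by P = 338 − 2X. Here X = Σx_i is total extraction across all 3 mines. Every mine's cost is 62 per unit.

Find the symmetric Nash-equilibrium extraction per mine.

A representative mine's profit is π_i = x_i(338 − 2X) − 62x_i, with X = x_i + Σ_{j≠i} x_j.
First-order condition: 276 − 4x_i − 2Σ_{j≠i} x_j = 0.
In a symmetric equilibrium every mine chooses the same x, so Σ_{j≠i} x_j = 2x. The condition becomes 276 − 8x = 0, giving x = 276/8 = 34.5.

34.5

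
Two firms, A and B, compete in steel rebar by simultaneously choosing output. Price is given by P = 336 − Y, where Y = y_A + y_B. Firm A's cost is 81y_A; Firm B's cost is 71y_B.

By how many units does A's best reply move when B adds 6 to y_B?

Firm A's profit: π = y_A(336 − (y_A + y_B)) − 81y_A.
∂π/∂y_A = 255 − 2y_A − y_B = 0, so y_A = 127.5 − 0.5y_B.
The reaction-function slope is −0.5, so a 6-unit rise in y_B moves y_A by −0.5 × 6 = −3. A's best response falls — the actions are strategic substitutes.

-3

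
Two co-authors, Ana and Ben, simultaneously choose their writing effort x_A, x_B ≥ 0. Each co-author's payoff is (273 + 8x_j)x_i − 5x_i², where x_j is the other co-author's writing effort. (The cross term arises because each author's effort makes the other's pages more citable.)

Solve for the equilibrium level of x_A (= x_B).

136.5

Ana's payoff is (273 + 8x_B)x_A − 5x_A².
∂π/∂x_A = 273 + 8x_B − 10x_A = 0, so x_A = 27.3 + 0.8x_B.
The game is symmetric, so in equilibrium x_B = x_A: the reaction function gives 0.2x_A = 27.3, hence x_A = 136.5.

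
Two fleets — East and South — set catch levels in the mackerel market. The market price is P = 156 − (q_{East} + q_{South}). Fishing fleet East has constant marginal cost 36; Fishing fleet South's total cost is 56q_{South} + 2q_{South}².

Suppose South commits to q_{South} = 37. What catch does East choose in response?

41.5

Fishing fleet East's profit: π = q_{East}(156 − (q_{East} + q_{South})) − 36q_{East}.
∂π/∂q_{East} = 120 − 2q_{East} − q_{South} = 0, so q_{East} = 60 − 0.5q_{South}.
At q_{South} = 37: q_{East} = 60 − 0.5·37 = 41.5.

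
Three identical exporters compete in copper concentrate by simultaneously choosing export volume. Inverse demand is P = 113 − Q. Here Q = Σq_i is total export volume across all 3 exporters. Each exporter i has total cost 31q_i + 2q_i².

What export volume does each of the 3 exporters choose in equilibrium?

10.25

A representative exporter's profit is π_i = q_i(113 − Q) − 31q_i − 2q_i², with Q = q_i + Σ_{j≠i} q_j.
First-order condition: 82 − 6q_i − Σ_{j≠i} q_j = 0.
Imposing symmetry (q_j = q for all j) turns Σ_{j≠i} q_j into 2q, so 82 = 8q and q = 10.25.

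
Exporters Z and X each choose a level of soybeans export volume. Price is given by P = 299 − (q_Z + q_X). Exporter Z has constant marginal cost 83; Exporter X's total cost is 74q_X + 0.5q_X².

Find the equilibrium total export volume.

131.4

Exporter Z's profit: π = q_Z(299 − (q_Z + q_X)) − 83q_Z.
∂π/∂q_Z = 216 − 2q_Z − q_X = 0, so q_Z = 108 − 0.5q_X.
For X: ∂π/∂q_X = 225 − 3q_X − q_Z = 0 ⇒ q_X = 75 − (1/3)q_Z.
Plugging q_X into Z's best response: q_Z = 108 − 0.5(75 − (1/3)q_Z) ⇒ (5/6)q_Z = 70.5, so q_Z = 84.6.
Then q_X = 75 − (1/3)·84.6 = 46.8.
Total export volume: 84.6 + 46.8 = 131.4.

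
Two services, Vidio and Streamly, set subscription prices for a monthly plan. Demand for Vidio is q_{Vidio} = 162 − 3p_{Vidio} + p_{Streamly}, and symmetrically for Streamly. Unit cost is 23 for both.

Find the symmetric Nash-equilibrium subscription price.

Vidio's profit: π = (p_{Vidio} − 23)(162 − 3p_{Vidio} + p_{Streamly}).
∂π/∂p_{Vidio} = 231 − 6p_{Vidio} + p_{Streamly} = 0 ⇒ p_{Vidio} = 38.5 + (1/6)p_{Streamly}.
By symmetry p_{Streamly} = p_{Vidio}; substituting into the reaction function, (5/6)p_{Vidio} = 38.5 and p_{Vidio} = 46.2.

46.2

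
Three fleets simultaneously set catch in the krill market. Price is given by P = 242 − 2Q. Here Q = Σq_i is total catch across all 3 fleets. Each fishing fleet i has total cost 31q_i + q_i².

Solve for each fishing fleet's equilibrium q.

A representative fishing fleet's profit is π_i = q_i(242 − 2Q) − 31q_i − q_i², with Q = q_i + Σ_{j≠i} q_j.
First-order condition: 211 − 6q_i − 2Σ_{j≠i} q_j = 0.
In a symmetric equilibrium every fishing fleet chooses the same q, so Σ_{j≠i} q_j = 2q. The condition becomes 211 − 10q = 0, giving q = 211/10 = 21.1.

21.1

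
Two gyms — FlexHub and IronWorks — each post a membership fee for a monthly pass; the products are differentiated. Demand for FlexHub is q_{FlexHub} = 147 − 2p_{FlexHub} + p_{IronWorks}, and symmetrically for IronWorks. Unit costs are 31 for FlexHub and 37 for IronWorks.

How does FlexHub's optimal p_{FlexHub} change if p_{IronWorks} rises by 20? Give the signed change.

FlexHub's profit: π = (p_{FlexHub} − 31)(147 − 2p_{FlexHub} + p_{IronWorks}).
∂π/∂p_{FlexHub} = 209 − 4p_{FlexHub} + p_{IronWorks} = 0 ⇒ p_{FlexHub} = 52.25 + 0.25p_{IronWorks}.
The reaction-function slope is 0.25, so a 20-unit rise in p_{IronWorks} moves p_{FlexHub} by 0.25 × 20 = 5. FlexHub's best response rises — the actions are strategic complements.

5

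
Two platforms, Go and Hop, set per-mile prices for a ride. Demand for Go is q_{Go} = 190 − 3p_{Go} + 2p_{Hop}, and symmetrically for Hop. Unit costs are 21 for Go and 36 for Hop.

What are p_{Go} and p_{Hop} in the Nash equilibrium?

66.0625, 71.6875

Go's profit: π = (p_{Go} − 21)(190 − 3p_{Go} + 2p_{Hop}).
∂π/∂p_{Go} = 253 − 6p_{Go} + 2p_{Hop} = 0 ⇒ p_{Go} = 253/6 + (1/3)p_{Hop}.
Similarly p_{Hop} = 149/3 + (1/3)p_{Go}.
Substituting the second reaction function into the first: p_{Go} = 253/6 + (1/3)(149/3 + (1/3)p_{Go}), which gives (8/9)p_{Go} = 1057/18 ⇒ p_{Go} = 66.0625.
Then p_{Hop} = 149/3 + (1/3)·66.0625 = 71.6875.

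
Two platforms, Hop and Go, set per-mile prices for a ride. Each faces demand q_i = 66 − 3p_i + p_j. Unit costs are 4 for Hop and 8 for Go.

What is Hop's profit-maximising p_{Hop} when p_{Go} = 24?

Hop's profit: π = (p_{Hop} − 4)(66 − 3p_{Hop} + p_{Go}).
∂π/∂p_{Hop} = 78 − 6p_{Hop} + p_{Go} = 0 ⇒ p_{Hop} = 13 + (1/6)p_{Go}.
At p_{Go} = 24: p_{Hop} = 13 + (1/6)·24 = 17.

17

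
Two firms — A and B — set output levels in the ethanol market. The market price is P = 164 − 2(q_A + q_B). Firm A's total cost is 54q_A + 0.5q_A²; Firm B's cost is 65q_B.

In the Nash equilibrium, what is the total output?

Firm A's profit: π = q_A(164 − 2(q_A + q_B)) − 54q_A − 0.5q_A².
∂π/∂q_A = 110 − 5q_A − 2q_B = 0, so q_A = 22 − 0.4q_B.
For B: ∂π/∂q_B = 99 − 4q_B − 2q_A = 0 ⇒ q_B = 24.75 − 0.5q_A.
Solving the two reaction functions simultaneously: (1 − (−0.4)(−0.5))q_A = 22 − 0.4·24.75, so 0.8q_A = 12.1 and q_A = 15.125.
Then q_B = 24.75 − 0.5·15.125 = 17.1875.
Total output: 15.125 + 17.1875 = 32.3125.

32.3125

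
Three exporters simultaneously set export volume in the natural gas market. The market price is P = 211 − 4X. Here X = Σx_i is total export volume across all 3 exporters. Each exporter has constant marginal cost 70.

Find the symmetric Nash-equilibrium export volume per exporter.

A representative exporter's profit is π_i = x_i(211 − 4X) − 70x_i, with X = x_i + Σ_{j≠i} x_j.
First-order condition: 141 − 8x_i − 4Σ_{j≠i} x_j = 0.
In a symmetric equilibrium every exporter chooses the same x, so Σ_{j≠i} x_j = 2x. The condition becomes 141 − 16x = 0, giving x = 141/16 = 8.8125.

8.8125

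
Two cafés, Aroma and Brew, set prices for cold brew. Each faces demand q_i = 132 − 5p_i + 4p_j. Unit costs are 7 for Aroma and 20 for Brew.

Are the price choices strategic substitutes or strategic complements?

Aroma's profit: π = (p_{Aroma} − 7)(132 − 5p_{Aroma} + 4p_{Brew}).
∂π/∂p_{Aroma} = 167 − 10p_{Aroma} + 4p_{Brew} = 0 ⇒ p_{Aroma} = 16.7 + 0.4p_{Brew}.
The best-response slope dp_{Aroma}/dp_{Brew} = 0.4 > 0: the reaction function is upward-sloping, so the choices are strategic complements.

strategic complements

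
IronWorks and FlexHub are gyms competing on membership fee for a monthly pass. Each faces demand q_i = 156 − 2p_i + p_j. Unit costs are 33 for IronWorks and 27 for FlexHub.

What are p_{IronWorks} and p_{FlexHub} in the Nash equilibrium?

IronWorks's profit: π = (p_{IronWorks} − 33)(156 − 2p_{IronWorks} + p_{FlexHub}).
∂π/∂p_{IronWorks} = 222 − 4p_{IronWorks} + p_{FlexHub} = 0 ⇒ p_{IronWorks} = 55.5 + 0.25p_{FlexHub}.
Similarly p_{FlexHub} = 52.5 + 0.25p_{IronWorks}.
Solving the two reaction functions simultaneously: (1 − (0.25)(0.25))p_{IronWorks} = 55.5 + 0.25·52.5, so 0.9375p_{IronWorks} = 68.625 and p_{IronWorks} = 73.2.
Then p_{FlexHub} = 52.5 + 0.25·73.2 = 70.8.

73.2, 70.8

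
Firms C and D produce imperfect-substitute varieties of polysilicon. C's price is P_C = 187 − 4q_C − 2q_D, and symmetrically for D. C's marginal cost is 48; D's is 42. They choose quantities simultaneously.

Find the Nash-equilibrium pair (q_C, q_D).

13.7, 14.7

Firm C's profit: π = q_C(187 − 4q_C − 2q_D) − 48q_C.
∂π/∂q_C = 139 − 8q_C − 2q_D = 0 ⇒ q_C = 17.375 − 0.25q_D.
Similarly q_D = 18.125 − 0.25q_C.
Plugging q_D into C's best response: q_C = 17.375 − 0.25(18.125 − 0.25q_C) ⇒ 0.9375q_C = 411/32, so q_C = 13.7.
Then q_D = 18.125 − 0.25·13.7 = 14.7.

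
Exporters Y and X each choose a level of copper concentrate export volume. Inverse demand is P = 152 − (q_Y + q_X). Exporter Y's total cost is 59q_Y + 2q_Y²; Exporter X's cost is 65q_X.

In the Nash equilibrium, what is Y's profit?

243

Exporter Y's profit: π = q_Y(152 − (q_Y + q_X)) − 59q_Y − 2q_Y².
∂π/∂q_Y = 93 − 6q_Y − q_X = 0, so q_Y = 15.5 − (1/6)q_X.
For X: ∂π/∂q_X = 87 − 2q_X − q_Y = 0 ⇒ q_X = 43.5 − 0.5q_Y.
Plugging q_X into Y's best response: q_Y = 15.5 − (1/6)(43.5 − 0.5q_Y) ⇒ (11/12)q_Y = 8.25, so q_Y = 9.
Then q_X = 43.5 − 0.5·9 = 39.
Price P = 152 − 48 = 104.
Y's profit: (104 − 59)·9 − 2(9)² = 243.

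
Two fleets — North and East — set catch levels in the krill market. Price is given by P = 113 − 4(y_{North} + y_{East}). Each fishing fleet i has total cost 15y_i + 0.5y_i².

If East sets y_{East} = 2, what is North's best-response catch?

Fishing fleet North's profit: π = y_{North}(113 − 4(y_{North} + y_{East})) − 15y_{North} − 0.5y_{North}².
∂π/∂y_{North} = 98 − 9y_{North} − 4y_{East} = 0, so y_{North} = 98/9 − (4/9)y_{East}.
At y_{East} = 2: y_{North} = 98/9 − (4/9)·2 = 10.

10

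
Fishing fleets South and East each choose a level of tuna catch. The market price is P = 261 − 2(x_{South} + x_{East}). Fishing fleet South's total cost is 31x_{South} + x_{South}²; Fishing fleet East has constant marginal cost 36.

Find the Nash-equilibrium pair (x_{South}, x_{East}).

23.5, 44.5

Fishing fleet South's profit: π = x_{South}(261 − 2(x_{South} + x_{East})) − 31x_{South} − x_{South}².
∂π/∂x_{South} = 230 − 6x_{South} − 2x_{East} = 0, so x_{South} = 115/3 − (1/3)x_{East}.
For East: ∂π/∂x_{East} = 225 − 4x_{East} − 2x_{South} = 0 ⇒ x_{East} = 56.25 − 0.5x_{South}.
Substituting the second reaction function into the first: x_{South} = 115/3 − (1/3)(56.25 − 0.5x_{South}), which gives (5/6)x_{South} = 235/12 ⇒ x_{South} = 23.5.
Then x_{East} = 56.25 − 0.5·23.5 = 44.5.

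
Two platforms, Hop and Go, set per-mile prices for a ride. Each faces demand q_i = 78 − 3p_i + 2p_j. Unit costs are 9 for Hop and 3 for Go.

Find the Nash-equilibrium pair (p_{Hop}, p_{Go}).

25.125, 22.875

Hop's profit: π = (p_{Hop} − 9)(78 − 3p_{Hop} + 2p_{Go}).
∂π/∂p_{Hop} = 105 − 6p_{Hop} + 2p_{Go} = 0 ⇒ p_{Hop} = 17.5 + (1/3)p_{Go}.
Similarly p_{Go} = 14.5 + (1/3)p_{Hop}.
Plugging p_{Go} into Hop's best response: p_{Hop} = 17.5 + (1/3)(14.5 + (1/3)p_{Hop}) ⇒ (8/9)p_{Hop} = 67/3, so p_{Hop} = 25.125.
Then p_{Go} = 14.5 + (1/3)·25.125 = 22.875.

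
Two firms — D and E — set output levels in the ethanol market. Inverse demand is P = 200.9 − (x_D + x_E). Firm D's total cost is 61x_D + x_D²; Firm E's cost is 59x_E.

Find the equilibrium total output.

80.8

Firm D's profit: π = x_D(200.9 − (x_D + x_E)) − 61x_D − x_D².
∂π/∂x_D = 139.9 − 4x_D − x_E = 0, so x_D = 34.975 − 0.25x_E.
For E: ∂π/∂x_E = 141.9 − 2x_E − x_D = 0 ⇒ x_E = 70.95 − 0.5x_D.
Solving the two reaction functions simultaneously: (1 − (−0.25)(−0.5))x_D = 34.975 − 0.25·70.95, so 0.875x_D = 17.2375 and x_D = 19.7.
Then x_E = 70.95 − 0.5·19.7 = 61.1.
Total output: 19.7 + 61.1 = 80.8.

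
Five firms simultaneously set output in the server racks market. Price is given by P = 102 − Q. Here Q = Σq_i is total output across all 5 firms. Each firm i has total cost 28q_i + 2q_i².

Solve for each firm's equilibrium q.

A representative firm's profit is π_i = q_i(102 − Q) − 28q_i − 2q_i², with Q = q_i + Σ_{j≠i} q_j.
First-order condition: 74 − 6q_i − Σ_{j≠i} q_j = 0.
Imposing symmetry (q_j = q for all j) turns Σ_{j≠i} q_j into 4q, so 74 = 10q and q = 7.4.

7.4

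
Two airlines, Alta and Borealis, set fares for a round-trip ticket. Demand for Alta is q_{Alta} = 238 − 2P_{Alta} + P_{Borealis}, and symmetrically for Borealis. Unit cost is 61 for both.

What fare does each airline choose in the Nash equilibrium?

120

Alta's profit: π = (P_{Alta} − 61)(238 − 2P_{Alta} + P_{Borealis}).
∂π/∂P_{Alta} = 360 − 4P_{Alta} + P_{Borealis} = 0 ⇒ P_{Alta} = 90 + 0.25P_{Borealis}.
By symmetry P_{Borealis} = P_{Alta}; substituting into the reaction function, 0.75P_{Alta} = 90 and P_{Alta} = 120.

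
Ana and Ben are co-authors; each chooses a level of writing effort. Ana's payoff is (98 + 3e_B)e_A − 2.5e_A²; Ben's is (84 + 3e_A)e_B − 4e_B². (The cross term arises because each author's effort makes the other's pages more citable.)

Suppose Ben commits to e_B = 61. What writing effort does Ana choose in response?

56.2

Expanding Ana's payoff: 98e_A + 3e_Be_A − 2.5e_A².
∂π/∂e_A = 98 + 3e_B − 5e_A = 0, so e_A = 19.6 + 0.6e_B.
At e_B = 61: e_A = 19.6 + 0.6·61 = 56.2.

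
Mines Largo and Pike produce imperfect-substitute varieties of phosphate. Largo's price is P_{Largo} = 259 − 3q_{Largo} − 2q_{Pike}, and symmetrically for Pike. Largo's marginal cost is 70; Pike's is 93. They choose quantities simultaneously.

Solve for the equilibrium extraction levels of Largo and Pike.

25.0625, 19.3125

Mine Largo's profit: π = q_{Largo}(259 − 3q_{Largo} − 2q_{Pike}) − 70q_{Largo}.
∂π/∂q_{Largo} = 189 − 6q_{Largo} − 2q_{Pike} = 0 ⇒ q_{Largo} = 31.5 − (1/3)q_{Pike}.
Similarly q_{Pike} = 83/3 − (1/3)q_{Largo}.
Solving the two reaction functions simultaneously: (1 − (−1/3)(−1/3))q_{Largo} = 31.5 − (1/3)·(83/3), so (8/9)q_{Largo} = 401/18 and q_{Largo} = 25.0625.
Then q_{Pike} = 83/3 − (1/3)·25.0625 = 19.3125.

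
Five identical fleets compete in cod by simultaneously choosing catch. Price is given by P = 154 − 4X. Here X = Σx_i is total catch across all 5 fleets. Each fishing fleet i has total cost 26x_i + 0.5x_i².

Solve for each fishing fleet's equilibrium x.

A representative fishing fleet's profit is π_i = x_i(154 − 4X) − 26x_i − 0.5x_i², with X = x_i + Σ_{j≠i} x_j.
First-order condition: 128 − 9x_i − 4Σ_{j≠i} x_j = 0.
Imposing symmetry (x_j = x for all j) turns Σ_{j≠i} x_j into 4x, so 128 = 25x and x = 5.12.

5.12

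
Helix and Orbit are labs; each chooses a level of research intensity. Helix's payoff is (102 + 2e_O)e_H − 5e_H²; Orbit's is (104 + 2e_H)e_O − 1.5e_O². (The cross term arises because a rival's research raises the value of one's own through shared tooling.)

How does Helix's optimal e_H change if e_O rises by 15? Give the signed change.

Expanding Helix's payoff: 102e_H + 2e_Oe_H − 5e_H².
∂π/∂e_H = 102 + 2e_O − 10e_H = 0, so e_H = 10.2 + 0.2e_O.
The reaction-function slope is 0.2, so a 15-unit rise in e_O moves e_H by 0.2 × 15 = 3. Helix's best response rises — the actions are strategic complements.

3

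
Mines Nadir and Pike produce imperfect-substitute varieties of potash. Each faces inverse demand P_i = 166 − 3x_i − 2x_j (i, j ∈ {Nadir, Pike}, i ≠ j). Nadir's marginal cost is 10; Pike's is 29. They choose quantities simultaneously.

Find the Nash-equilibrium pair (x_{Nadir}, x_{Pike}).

Mine Nadir's profit: π = x_{Nadir}(166 − 3x_{Nadir} − 2x_{Pike}) − 10x_{Nadir}.
∂π/∂x_{Nadir} = 156 − 6x_{Nadir} − 2x_{Pike} = 0 ⇒ x_{Nadir} = 26 − (1/3)x_{Pike}.
Similarly x_{Pike} = 137/6 − (1/3)x_{Nadir}.
Plugging x_{Pike} into Nadir's best response: x_{Nadir} = 26 − (1/3)(137/6 − (1/3)x_{Nadir}) ⇒ (8/9)x_{Nadir} = 331/18, so x_{Nadir} = 20.6875.
Then x_{Pike} = 137/6 − (1/3)·20.6875 = 15.9375.

20.6875, 15.9375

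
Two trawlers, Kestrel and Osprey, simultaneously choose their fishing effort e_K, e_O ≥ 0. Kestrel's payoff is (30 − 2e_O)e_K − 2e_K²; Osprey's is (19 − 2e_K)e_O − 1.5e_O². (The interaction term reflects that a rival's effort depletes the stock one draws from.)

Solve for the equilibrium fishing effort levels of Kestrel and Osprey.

6.5, 2

Expanding Kestrel's payoff: 30e_K − 2e_Oe_K − 2e_K².
∂π/∂e_K = 30 − 2e_O − 4e_K = 0, so e_K = 7.5 − 0.5e_O.
Likewise for Osprey: e_O = 19/3 − (2/3)e_K.
Solving the two reaction functions simultaneously: (1 − (−0.5)(−2/3))e_K = 7.5 − 0.5·(19/3), so (2/3)e_K = 13/3 and e_K = 6.5.
Then e_O = 19/3 − (2/3)·6.5 = 2.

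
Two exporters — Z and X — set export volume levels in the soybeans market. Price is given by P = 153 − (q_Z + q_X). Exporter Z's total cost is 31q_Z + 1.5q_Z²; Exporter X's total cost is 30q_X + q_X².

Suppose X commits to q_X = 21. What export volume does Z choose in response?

Exporter Z's profit: π = q_Z(153 − (q_Z + q_X)) − 31q_Z − 1.5q_Z².
∂π/∂q_Z = 122 − 5q_Z − q_X = 0, so q_Z = 24.4 − 0.2q_X.
At q_X = 21: q_Z = 24.4 − 0.2·21 = 20.2.

20.2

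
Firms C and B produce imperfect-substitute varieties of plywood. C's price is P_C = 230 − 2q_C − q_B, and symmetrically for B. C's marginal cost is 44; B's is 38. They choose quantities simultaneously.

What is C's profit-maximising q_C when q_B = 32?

38.5

Firm C's profit: π = q_C(230 − 2q_C − q_B) − 44q_C.
∂π/∂q_C = 186 − 4q_C − q_B = 0 ⇒ q_C = 46.5 − 0.25q_B.
At q_B = 32: q_C = 46.5 − 0.25·32 = 38.5.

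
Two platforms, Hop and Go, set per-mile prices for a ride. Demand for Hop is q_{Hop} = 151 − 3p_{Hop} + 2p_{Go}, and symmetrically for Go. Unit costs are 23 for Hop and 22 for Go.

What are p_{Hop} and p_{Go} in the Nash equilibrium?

54.8125, 54.4375

Hop's profit: π = (p_{Hop} − 23)(151 − 3p_{Hop} + 2p_{Go}).
∂π/∂p_{Hop} = 220 − 6p_{Hop} + 2p_{Go} = 0 ⇒ p_{Hop} = 110/3 + (1/3)p_{Go}.
Similarly p_{Go} = 217/6 + (1/3)p_{Hop}.
Solving the two reaction functions simultaneously: (1 − (1/3)(1/3))p_{Hop} = 110/3 + (1/3)·(217/6), so (8/9)p_{Hop} = 877/18 and p_{Hop} = 54.8125.
Then p_{Go} = 217/6 + (1/3)·54.8125 = 54.4375.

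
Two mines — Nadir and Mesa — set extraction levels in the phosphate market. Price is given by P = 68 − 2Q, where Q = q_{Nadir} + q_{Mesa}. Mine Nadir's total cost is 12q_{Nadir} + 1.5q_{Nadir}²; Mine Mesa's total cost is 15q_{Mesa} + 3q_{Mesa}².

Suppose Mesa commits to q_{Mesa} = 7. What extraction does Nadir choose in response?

Mine Nadir's profit: π = q_{Nadir}(68 − 2(q_{Nadir} + q_{Mesa})) − 12q_{Nadir} − 1.5q_{Nadir}².
∂π/∂q_{Nadir} = 56 − 7q_{Nadir} − 2q_{Mesa} = 0, so q_{Nadir} = 8 − (2/7)q_{Mesa}.
At q_{Mesa} = 7: q_{Nadir} = 8 − (2/7)·7 = 6.

6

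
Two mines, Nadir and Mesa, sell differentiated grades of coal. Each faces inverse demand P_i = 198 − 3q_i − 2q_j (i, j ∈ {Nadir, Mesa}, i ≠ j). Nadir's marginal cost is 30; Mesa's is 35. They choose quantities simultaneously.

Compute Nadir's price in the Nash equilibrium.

93.9375

Mine Nadir's profit: π = q_{Nadir}(198 − 3q_{Nadir} − 2q_{Mesa}) − 30q_{Nadir}.
∂π/∂q_{Nadir} = 168 − 6q_{Nadir} − 2q_{Mesa} = 0 ⇒ q_{Nadir} = 28 − (1/3)q_{Mesa}.
Similarly q_{Mesa} = 163/6 − (1/3)q_{Nadir}.
Substituting the second reaction function into the first: q_{Nadir} = 28 − (1/3)(163/6 − (1/3)q_{Nadir}), which gives (8/9)q_{Nadir} = 341/18 ⇒ q_{Nadir} = 21.3125.
Then q_{Mesa} = 163/6 − (1/3)·21.3125 = 20.0625.
P_{Nadir} = 198 − 3·21.3125 − 2·20.0625 = 93.9375.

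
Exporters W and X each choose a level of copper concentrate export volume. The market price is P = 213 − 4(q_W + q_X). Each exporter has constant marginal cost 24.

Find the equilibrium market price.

Exporter W's profit: π = q_W(213 − 4(q_W + q_X)) − 24q_W.
∂π/∂q_W = 189 − 8q_W − 4q_X = 0, so q_W = 23.625 − 0.5q_X.
Setting q_W = q_X in the reaction function: q_W = 23.625 − 0.5q_W, so q_W = 23.625 / 1.5 = 15.75.
Equilibrium price: P = 213 − 4·31.5 = 87.

87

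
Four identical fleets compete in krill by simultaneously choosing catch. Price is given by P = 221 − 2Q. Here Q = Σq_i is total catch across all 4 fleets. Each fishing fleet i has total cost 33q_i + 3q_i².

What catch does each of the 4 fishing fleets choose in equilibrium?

A representative fishing fleet's profit is π_i = q_i(221 − 2Q) − 33q_i − 3q_i², with Q = q_i + Σ_{j≠i} q_j.
First-order condition: 188 − 10q_i − 2Σ_{j≠i} q_j = 0.
With identical fishing fleets, set every q_j = q: then 188 − 10q − 6q = 0, i.e. q = 188/16 = 11.75.

11.75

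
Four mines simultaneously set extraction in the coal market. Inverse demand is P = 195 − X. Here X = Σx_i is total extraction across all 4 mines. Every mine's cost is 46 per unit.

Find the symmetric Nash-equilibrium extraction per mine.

29.8

A representative mine's profit is π_i = x_i(195 − X) − 46x_i, with X = x_i + Σ_{j≠i} x_j.
First-order condition: 149 − 2x_i − Σ_{j≠i} x_j = 0.
With identical mines, set every x_j = x: then 149 − 2x − 3x = 0, i.e. x = 149/5 = 29.8.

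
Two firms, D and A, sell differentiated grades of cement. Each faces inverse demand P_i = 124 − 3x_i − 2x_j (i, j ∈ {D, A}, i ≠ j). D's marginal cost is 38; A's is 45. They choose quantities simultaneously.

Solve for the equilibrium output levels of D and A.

Firm D's profit: π = x_D(124 − 3x_D − 2x_A) − 38x_D.
∂π/∂x_D = 86 − 6x_D − 2x_A = 0 ⇒ x_D = 43/3 − (1/3)x_A.
Similarly x_A = 79/6 − (1/3)x_D.
Solving the two reaction functions simultaneously: (1 − (−1/3)(−1/3))x_D = 43/3 − (1/3)·(79/6), so (8/9)x_D = 179/18 and x_D = 11.1875.
Then x_A = 79/6 − (1/3)·11.1875 = 9.4375.

11.1875, 9.4375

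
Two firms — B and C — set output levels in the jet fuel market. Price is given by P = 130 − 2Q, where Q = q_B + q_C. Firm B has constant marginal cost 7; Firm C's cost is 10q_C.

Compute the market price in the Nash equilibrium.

Firm B's profit: π = q_B(130 − 2(q_B + q_C)) − 7q_B.
∂π/∂q_B = 123 − 4q_B − 2q_C = 0, so q_B = 30.75 − 0.5q_C.
By the same steps for C: q_C = 30 − 0.5q_B.
Solving the two reaction functions simultaneously: (1 − (−0.5)(−0.5))q_B = 30.75 − 0.5·30, so 0.75q_B = 15.75 and q_B = 21.
Then q_C = 30 − 0.5·21 = 19.5.
Equilibrium price: P = 130 − 2·40.5 = 49.

49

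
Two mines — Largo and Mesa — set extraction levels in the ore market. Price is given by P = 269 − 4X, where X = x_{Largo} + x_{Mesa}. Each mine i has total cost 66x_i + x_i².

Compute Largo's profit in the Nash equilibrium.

Mine Largo's profit: π = x_{Largo}(269 − 4(x_{Largo} + x_{Mesa})) − 66x_{Largo} − x_{Largo}².
∂π/∂x_{Largo} = 203 − 10x_{Largo} − 4x_{Mesa} = 0, so x_{Largo} = 20.3 − 0.4x_{Mesa}.
The game is symmetric, so in equilibrium x_{Mesa} = x_{Largo}: the reaction function gives 1.4x_{Largo} = 20.3, hence x_{Largo} = 14.5.
Price P = 269 − 4·29 = 153.
Largo's profit: (153 − 66)·14.5 − (14.5)² = 1051.25.

1051.25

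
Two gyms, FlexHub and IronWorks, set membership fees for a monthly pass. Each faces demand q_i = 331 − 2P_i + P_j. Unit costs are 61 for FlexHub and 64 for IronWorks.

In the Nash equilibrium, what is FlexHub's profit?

FlexHub's profit: π = (P_{FlexHub} − 61)(331 − 2P_{FlexHub} + P_{IronWorks}).
∂π/∂P_{FlexHub} = 453 − 4P_{FlexHub} + P_{IronWorks} = 0 ⇒ P_{FlexHub} = 113.25 + 0.25P_{IronWorks}.
Similarly P_{IronWorks} = 114.75 + 0.25P_{FlexHub}.
Plugging P_{IronWorks} into FlexHub's best response: P_{FlexHub} = 113.25 + 0.25(114.75 + 0.25P_{FlexHub}) ⇒ 0.9375P_{FlexHub} = 141.9375, so P_{FlexHub} = 151.4.
Then P_{IronWorks} = 114.75 + 0.25·151.4 = 152.6.
q_{FlexHub} = 331 − 2·151.4 + 152.6 = 180.8.
Profit = (151.4 − 61)·180.8 = 16344.32.

16344.32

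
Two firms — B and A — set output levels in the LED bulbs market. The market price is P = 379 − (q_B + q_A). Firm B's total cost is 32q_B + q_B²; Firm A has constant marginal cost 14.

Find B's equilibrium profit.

4418

Firm B's profit: π = q_B(379 − (q_B + q_A)) − 32q_B − q_B².
∂π/∂q_B = 347 − 4q_B − q_A = 0, so q_B = 86.75 − 0.25q_A.
For A: ∂π/∂q_A = 365 − 2q_A − q_B = 0 ⇒ q_A = 182.5 − 0.5q_B.
Solving the two reaction functions simultaneously: (1 − (−0.25)(−0.5))q_B = 86.75 − 0.25·182.5, so 0.875q_B = 41.125 and q_B = 47.
Then q_A = 182.5 − 0.5·47 = 159.
Price P = 379 − 206 = 173.
B's profit: (173 − 32)·47 − (47)² = 4418.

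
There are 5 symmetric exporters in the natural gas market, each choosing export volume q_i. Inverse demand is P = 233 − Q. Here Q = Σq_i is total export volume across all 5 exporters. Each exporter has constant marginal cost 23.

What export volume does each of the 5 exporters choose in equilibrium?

A representative exporter's profit is π_i = q_i(233 − Q) − 23q_i, with Q = q_i + Σ_{j≠i} q_j.
First-order condition: 210 − 2q_i − Σ_{j≠i} q_j = 0.
With identical exporters, set every q_j = q: then 210 − 2q − 4q = 0, i.e. q = 210/6 = 35.

35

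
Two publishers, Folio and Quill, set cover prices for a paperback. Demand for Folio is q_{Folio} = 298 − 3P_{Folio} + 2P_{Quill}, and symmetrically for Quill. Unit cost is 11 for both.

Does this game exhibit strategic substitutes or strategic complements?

strategic complements

Folio's profit: π = (P_{Folio} − 11)(298 − 3P_{Folio} + 2P_{Quill}).
∂π/∂P_{Folio} = 331 − 6P_{Folio} + 2P_{Quill} = 0 ⇒ P_{Folio} = 331/6 + (1/3)P_{Quill}.
The best-response slope dP_{Folio}/dP_{Quill} = 1/3 > 0: the reaction function is upward-sloping, so the choices are strategic complements.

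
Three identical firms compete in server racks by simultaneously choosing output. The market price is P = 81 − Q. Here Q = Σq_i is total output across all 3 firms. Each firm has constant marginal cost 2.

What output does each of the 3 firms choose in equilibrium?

19.75

A representative firm's profit is π_i = q_i(81 − Q) − 2q_i, with Q = q_i + Σ_{j≠i} q_j.
First-order condition: 79 − 2q_i − Σ_{j≠i} q_j = 0.
In a symmetric equilibrium every firm chooses the same q, so Σ_{j≠i} q_j = 2q. The condition becomes 79 − 4q = 0, giving q = 79/4 = 19.75.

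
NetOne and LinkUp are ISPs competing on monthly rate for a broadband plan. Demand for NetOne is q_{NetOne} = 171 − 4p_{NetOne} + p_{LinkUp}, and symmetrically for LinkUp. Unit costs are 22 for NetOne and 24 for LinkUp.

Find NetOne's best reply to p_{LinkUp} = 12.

33.875

NetOne's profit: π = (p_{NetOne} − 22)(171 − 4p_{NetOne} + p_{LinkUp}).
∂π/∂p_{NetOne} = 259 − 8p_{NetOne} + p_{LinkUp} = 0 ⇒ p_{NetOne} = 32.375 + 0.125p_{LinkUp}.
At p_{LinkUp} = 12: p_{NetOne} = 32.375 + 0.125·12 = 33.875.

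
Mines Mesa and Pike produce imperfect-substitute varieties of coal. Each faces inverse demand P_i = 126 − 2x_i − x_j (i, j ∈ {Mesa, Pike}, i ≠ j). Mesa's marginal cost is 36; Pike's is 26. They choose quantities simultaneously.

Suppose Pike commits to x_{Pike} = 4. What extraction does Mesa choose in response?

21.5

Mine Mesa's profit: π = x_{Mesa}(126 − 2x_{Mesa} − x_{Pike}) − 36x_{Mesa}.
∂π/∂x_{Mesa} = 90 − 4x_{Mesa} − x_{Pike} = 0 ⇒ x_{Mesa} = 22.5 − 0.25x_{Pike}.
At x_{Pike} = 4: x_{Mesa} = 22.5 − 0.25·4 = 21.5.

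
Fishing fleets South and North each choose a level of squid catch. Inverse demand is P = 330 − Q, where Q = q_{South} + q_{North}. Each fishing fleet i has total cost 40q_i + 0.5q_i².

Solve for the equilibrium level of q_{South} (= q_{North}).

Fishing fleet South's profit: π = q_{South}(330 − (q_{South} + q_{North})) − 40q_{South} − 0.5q_{South}².
∂π/∂q_{South} = 290 − 3q_{South} − q_{North} = 0, so q_{South} = 290/3 − (1/3)q_{North}.
Setting q_{South} = q_{North} in the reaction function: q_{South} = 290/3 − (1/3)q_{South}, so q_{South} = (290/3) / (4/3) = 72.5.

72.5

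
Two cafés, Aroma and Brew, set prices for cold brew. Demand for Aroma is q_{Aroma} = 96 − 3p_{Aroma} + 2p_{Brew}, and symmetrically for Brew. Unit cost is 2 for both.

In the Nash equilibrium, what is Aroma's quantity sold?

Aroma's profit: π = (p_{Aroma} − 2)(96 − 3p_{Aroma} + 2p_{Brew}).
∂π/∂p_{Aroma} = 102 − 6p_{Aroma} + 2p_{Brew} = 0 ⇒ p_{Aroma} = 17 + (1/3)p_{Brew}.
The game is symmetric, so in equilibrium p_{Brew} = p_{Aroma}: the reaction function gives (2/3)p_{Aroma} = 17, hence p_{Aroma} = 25.5.
q_{Aroma} = 96 − 3·25.5 + 2·25.5 = 70.5.

70.5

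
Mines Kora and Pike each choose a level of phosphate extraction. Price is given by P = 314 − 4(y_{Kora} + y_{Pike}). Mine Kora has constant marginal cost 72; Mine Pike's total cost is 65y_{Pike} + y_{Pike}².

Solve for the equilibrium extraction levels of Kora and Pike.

Mine Kora's profit: π = y_{Kora}(314 − 4(y_{Kora} + y_{Pike})) − 72y_{Kora}.
∂π/∂y_{Kora} = 242 − 8y_{Kora} − 4y_{Pike} = 0, so y_{Kora} = 30.25 − 0.5y_{Pike}.
For Pike: ∂π/∂y_{Pike} = 249 − 10y_{Pike} − 4y_{Kora} = 0 ⇒ y_{Pike} = 24.9 − 0.4y_{Kora}.
Solving the two reaction functions simultaneously: (1 − (−0.5)(−0.4))y_{Kora} = 30.25 − 0.5·24.9, so 0.8y_{Kora} = 17.8 and y_{Kora} = 22.25.
Then y_{Pike} = 24.9 − 0.4·22.25 = 16.

22.25, 16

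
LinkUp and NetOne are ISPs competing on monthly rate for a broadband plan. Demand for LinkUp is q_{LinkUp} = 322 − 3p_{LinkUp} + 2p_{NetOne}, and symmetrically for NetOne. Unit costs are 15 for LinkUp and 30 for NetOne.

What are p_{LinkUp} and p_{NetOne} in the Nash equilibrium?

LinkUp's profit: π = (p_{LinkUp} − 15)(322 − 3p_{LinkUp} + 2p_{NetOne}).
∂π/∂p_{LinkUp} = 367 − 6p_{LinkUp} + 2p_{NetOne} = 0 ⇒ p_{LinkUp} = 367/6 + (1/3)p_{NetOne}.
Similarly p_{NetOne} = 206/3 + (1/3)p_{LinkUp}.
Substituting the second reaction function into the first: p_{LinkUp} = 367/6 + (1/3)(206/3 + (1/3)p_{LinkUp}), which gives (8/9)p_{LinkUp} = 1513/18 ⇒ p_{LinkUp} = 94.5625.
Then p_{NetOne} = 206/3 + (1/3)·94.5625 = 100.1875.

94.5625, 100.1875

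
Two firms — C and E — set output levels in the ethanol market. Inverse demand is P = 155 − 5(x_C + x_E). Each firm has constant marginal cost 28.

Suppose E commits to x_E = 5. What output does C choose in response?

10.2

Firm C's profit: π = x_C(155 − 5(x_C + x_E)) − 28x_C.
∂π/∂x_C = 127 − 10x_C − 5x_E = 0, so x_C = 12.7 − 0.5x_E.
At x_E = 5: x_C = 12.7 − 0.5·5 = 10.2.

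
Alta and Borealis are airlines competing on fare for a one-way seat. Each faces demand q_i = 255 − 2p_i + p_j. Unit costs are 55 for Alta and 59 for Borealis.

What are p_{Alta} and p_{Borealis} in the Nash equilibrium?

122.2, 123.8

Alta's profit: π = (p_{Alta} − 55)(255 − 2p_{Alta} + p_{Borealis}).
∂π/∂p_{Alta} = 365 − 4p_{Alta} + p_{Borealis} = 0 ⇒ p_{Alta} = 91.25 + 0.25p_{Borealis}.
Similarly p_{Borealis} = 93.25 + 0.25p_{Alta}.
Substituting the second reaction function into the first: p_{Alta} = 91.25 + 0.25(93.25 + 0.25p_{Alta}), which gives 0.9375p_{Alta} = 114.5625 ⇒ p_{Alta} = 122.2.
Then p_{Borealis} = 93.25 + 0.25·122.2 = 123.8.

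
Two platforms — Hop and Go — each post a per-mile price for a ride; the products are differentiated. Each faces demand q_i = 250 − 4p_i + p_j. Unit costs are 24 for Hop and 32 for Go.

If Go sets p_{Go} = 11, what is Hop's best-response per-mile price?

Hop's profit: π = (p_{Hop} − 24)(250 − 4p_{Hop} + p_{Go}).
∂π/∂p_{Hop} = 346 − 8p_{Hop} + p_{Go} = 0 ⇒ p_{Hop} = 43.25 + 0.125p_{Go}.
At p_{Go} = 11: p_{Hop} = 43.25 + 0.125·11 = 44.625.

44.625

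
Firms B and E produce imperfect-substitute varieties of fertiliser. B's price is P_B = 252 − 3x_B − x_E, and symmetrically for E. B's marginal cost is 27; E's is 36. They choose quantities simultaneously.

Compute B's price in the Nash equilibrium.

Firm B's profit: π = x_B(252 − 3x_B − x_E) − 27x_B.
∂π/∂x_B = 225 − 6x_B − x_E = 0 ⇒ x_B = 37.5 − (1/6)x_E.
Similarly x_E = 36 − (1/6)x_B.
Substituting the second reaction function into the first: x_B = 37.5 − (1/6)(36 − (1/6)x_B), which gives (35/36)x_B = 31.5 ⇒ x_B = 32.4.
Then x_E = 36 − (1/6)·32.4 = 30.6.
P_B = 252 − 3·32.4 − 30.6 = 124.2.

124.2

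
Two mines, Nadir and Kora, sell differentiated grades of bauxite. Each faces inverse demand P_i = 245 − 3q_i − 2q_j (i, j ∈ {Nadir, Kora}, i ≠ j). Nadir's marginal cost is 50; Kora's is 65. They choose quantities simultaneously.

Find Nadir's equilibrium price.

125.9375

Mine Nadir's profit: π = q_{Nadir}(245 − 3q_{Nadir} − 2q_{Kora}) − 50q_{Nadir}.
∂π/∂q_{Nadir} = 195 − 6q_{Nadir} − 2q_{Kora} = 0 ⇒ q_{Nadir} = 32.5 − (1/3)q_{Kora}.
Similarly q_{Kora} = 30 − (1/3)q_{Nadir}.
Solving the two reaction functions simultaneously: (1 − (−1/3)(−1/3))q_{Nadir} = 32.5 − (1/3)·30, so (8/9)q_{Nadir} = 22.5 and q_{Nadir} = 25.3125.
Then q_{Kora} = 30 − (1/3)·25.3125 = 21.5625.
P_{Nadir} = 245 − 3·25.3125 − 2·21.5625 = 125.9375.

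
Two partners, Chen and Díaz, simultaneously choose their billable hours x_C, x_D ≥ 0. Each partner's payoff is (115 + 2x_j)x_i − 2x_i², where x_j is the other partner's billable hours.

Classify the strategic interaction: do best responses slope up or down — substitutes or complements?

strategic complements

Chen's payoff is (115 + 2x_D)x_C − 2x_C².
∂π/∂x_C = 115 + 2x_D − 4x_C = 0, so x_C = 28.75 + 0.5x_D.
The best-response slope dx_C/dx_D = 0.5 > 0: the reaction function is upward-sloping, so the choices are strategic complements.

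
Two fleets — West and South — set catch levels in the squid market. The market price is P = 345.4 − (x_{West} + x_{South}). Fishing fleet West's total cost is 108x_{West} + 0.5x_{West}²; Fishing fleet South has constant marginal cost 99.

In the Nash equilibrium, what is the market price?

Fishing fleet West's profit: π = x_{West}(345.4 − (x_{West} + x_{South})) − 108x_{West} − 0.5x_{West}².
∂π/∂x_{West} = 237.4 − 3x_{West} − x_{South} = 0, so x_{West} = 1187/15 − (1/3)x_{South}.
For South: ∂π/∂x_{South} = 246.4 − 2x_{South} − x_{West} = 0 ⇒ x_{South} = 123.2 − 0.5x_{West}.
Plugging x_{South} into West's best response: x_{West} = 1187/15 − (1/3)(123.2 − 0.5x_{West}) ⇒ (5/6)x_{West} = 571/15, so x_{West} = 45.68.
Then x_{South} = 123.2 − 0.5·45.68 = 100.36.
Equilibrium price: P = 345.4 − 146.04 = 199.36.

199.36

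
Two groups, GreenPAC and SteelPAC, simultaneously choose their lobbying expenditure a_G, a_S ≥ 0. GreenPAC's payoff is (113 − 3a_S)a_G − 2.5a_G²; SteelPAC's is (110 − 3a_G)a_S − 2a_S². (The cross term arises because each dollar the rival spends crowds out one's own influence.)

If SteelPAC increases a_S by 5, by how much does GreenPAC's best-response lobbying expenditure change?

-3

Expanding GreenPAC's payoff: 113a_G − 3a_Sa_G − 2.5a_G².
∂π/∂a_G = 113 − 3a_S − 5a_G = 0, so a_G = 22.6 − 0.6a_S.
The reaction-function slope is −0.6, so a 5-unit rise in a_S moves a_G by −0.6 × 5 = −3. GreenPAC's best response falls — the actions are strategic substitutes.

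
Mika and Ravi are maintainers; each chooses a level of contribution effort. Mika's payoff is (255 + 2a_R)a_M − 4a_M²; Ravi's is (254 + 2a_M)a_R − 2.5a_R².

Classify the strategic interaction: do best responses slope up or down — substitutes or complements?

Expanding Mika's payoff: 255a_M + 2a_Ra_M − 4a_M².
∂π/∂a_M = 255 + 2a_R − 8a_M = 0, so a_M = 31.875 + 0.25a_R.
The best-response slope da_M/da_R = 0.25 > 0: the reaction function is upward-sloping, so the choices are strategic complements.

strategic complements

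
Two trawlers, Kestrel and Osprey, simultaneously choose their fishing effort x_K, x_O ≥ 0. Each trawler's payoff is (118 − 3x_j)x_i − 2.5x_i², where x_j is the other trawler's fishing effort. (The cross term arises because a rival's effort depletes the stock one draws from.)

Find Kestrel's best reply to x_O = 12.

16.4

Kestrel's payoff is (118 − 3x_O)x_K − 2.5x_K².
∂π/∂x_K = 118 − 3x_O − 5x_K = 0, so x_K = 23.6 − 0.6x_O.
At x_O = 12: x_K = 23.6 − 0.6·12 = 16.4.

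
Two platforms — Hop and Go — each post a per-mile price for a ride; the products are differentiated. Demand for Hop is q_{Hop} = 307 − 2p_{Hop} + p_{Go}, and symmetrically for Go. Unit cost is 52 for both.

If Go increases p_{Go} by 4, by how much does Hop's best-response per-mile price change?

1

Hop's profit: π = (p_{Hop} − 52)(307 − 2p_{Hop} + p_{Go}).
∂π/∂p_{Hop} = 411 − 4p_{Hop} + p_{Go} = 0 ⇒ p_{Hop} = 102.75 + 0.25p_{Go}.
The reaction-function slope is 0.25, so a 4-unit rise in p_{Go} moves p_{Hop} by 0.25 × 4 = 1. Hop's best response rises — the actions are strategic complements.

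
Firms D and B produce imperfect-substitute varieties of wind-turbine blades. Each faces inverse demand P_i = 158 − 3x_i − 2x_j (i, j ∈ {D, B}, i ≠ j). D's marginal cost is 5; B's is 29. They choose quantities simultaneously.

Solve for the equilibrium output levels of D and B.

Firm D's profit: π = x_D(158 − 3x_D − 2x_B) − 5x_D.
∂π/∂x_D = 153 − 6x_D − 2x_B = 0 ⇒ x_D = 25.5 − (1/3)x_B.
Similarly x_B = 21.5 − (1/3)x_D.
Substituting the second reaction function into the first: x_D = 25.5 − (1/3)(21.5 − (1/3)x_D), which gives (8/9)x_D = 55/3 ⇒ x_D = 20.625.
Then x_B = 21.5 − (1/3)·20.625 = 14.625.

20.625, 14.625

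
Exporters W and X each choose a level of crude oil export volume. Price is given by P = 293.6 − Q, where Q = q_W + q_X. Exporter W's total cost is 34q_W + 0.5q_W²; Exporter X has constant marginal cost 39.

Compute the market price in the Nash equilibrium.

Exporter W's profit: π = q_W(293.6 − (q_W + q_X)) − 34q_W − 0.5q_W².
∂π/∂q_W = 259.6 − 3q_W − q_X = 0, so q_W = 1298/15 − (1/3)q_X.
For X: ∂π/∂q_X = 254.6 − 2q_X − q_W = 0 ⇒ q_X = 127.3 − 0.5q_W.
Plugging q_X into W's best response: q_W = 1298/15 − (1/3)(127.3 − 0.5q_W) ⇒ (5/6)q_W = 44.1, so q_W = 52.92.
Then q_X = 127.3 − 0.5·52.92 = 100.84.
Equilibrium price: P = 293.6 − 153.76 = 139.84.

139.84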